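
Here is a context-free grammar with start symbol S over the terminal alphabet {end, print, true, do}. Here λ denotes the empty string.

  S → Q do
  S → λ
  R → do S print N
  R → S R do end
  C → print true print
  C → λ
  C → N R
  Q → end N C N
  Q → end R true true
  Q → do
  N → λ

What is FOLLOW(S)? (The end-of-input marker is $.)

{$, do, end, print}

FIRST(Q) = {do, end}
FIRST(N) = {λ}
FIRST(S) = {λ, do, end}  (via Q do)
FIRST(R) = {do, end}  (via S R do end)
FIRST(C) = {λ, do, end, print}  (via N R)
FOLLOW(S) includes $ since S is the start symbol.
FOLLOW(S): in R→do S print N, S is followed by print N with FIRST {print}; in R→S R do end, S is followed by R do end with FIRST {do, end}. Thus FOLLOW(S) = {$, do, end, print}.
FOLLOW(Q): in S→Q do, Q is followed by do with FIRST {do}. Thus FOLLOW(Q) = {do}.
FOLLOW(C): in Q→end N C N, C is followed by N with FIRST {λ}; in Q→end N C N, the suffix after C is nullable, so FOLLOW(C) ⊇ FOLLOW(Q) = {do}. Thus FOLLOW(C) = {do}.
FOLLOW(R): in R→S R do end, R is followed by do end with FIRST {do}; in C→N R, the suffix after R is empty, so FOLLOW(R) ⊇ FOLLOW(C) = {do}; in Q→end R true true, R is followed by true true with FIRST {true}. Thus FOLLOW(R) = {do, true}.
FOLLOW(N): in R→do S print N, the suffix after N is empty, so FOLLOW(N) ⊇ FOLLOW(R) = {do, true}; in C→N R, N is followed by R with FIRST {do, end}; in Q→end N C N (occurrence 1), N is followed by C N with FIRST {λ, do, end, print}; in Q→end N C N (occurrence 1), the suffix after N is nullable, so FOLLOW(N) ⊇ FOLLOW(Q) = {do}; in Q→end N C N (occurrence 2), the suffix after N is empty, so FOLLOW(N) ⊇ FOLLOW(Q) = {do}. Thus FOLLOW(N) = {do, end, print, true}.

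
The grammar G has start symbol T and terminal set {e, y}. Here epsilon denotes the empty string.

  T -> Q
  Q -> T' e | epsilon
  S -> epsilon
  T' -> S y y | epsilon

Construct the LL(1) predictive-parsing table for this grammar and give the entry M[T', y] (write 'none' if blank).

FIRST(S) = {epsilon}
FIRST(T') = {epsilon, y}  (via S y y)
FIRST(Q) = {epsilon, e, y}  (via T' e)
FIRST(T) = {epsilon, e, y}  (via Q)
FOLLOW(T) includes $ since T is the start symbol.
FOLLOW(T'): in Q->T' e, T' is followed by e with FIRST {e}. Thus FOLLOW(T') = {e}.
For T' -> S y y: FIRST(S y y) = {y}, so it goes in M[T', t] for t ∈ {y}.
For T' -> epsilon: FIRST(epsilon) = {epsilon}, so it goes in M[T', t] for t ∈ {}; since epsilon ∈ FIRST, also for every t ∈ FOLLOW(T') = {e}.

T' -> S y y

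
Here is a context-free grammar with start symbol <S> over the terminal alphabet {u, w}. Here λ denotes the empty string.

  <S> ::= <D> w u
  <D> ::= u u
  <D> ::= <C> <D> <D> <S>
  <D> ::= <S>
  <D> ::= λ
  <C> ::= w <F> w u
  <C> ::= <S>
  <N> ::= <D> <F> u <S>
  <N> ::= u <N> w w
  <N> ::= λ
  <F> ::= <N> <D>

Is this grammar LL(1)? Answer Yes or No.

FIRST(<S>) = {u, w}
FIRST(<D>) = {λ, u, w}
FIRST(<C>) = {u, w}
FIRST(<N>) = {λ, u, w}
FIRST(<F>) = {λ, u, w}
FOLLOW(<S>) = {$, u, w}
FOLLOW(<D>) = {u, w}
FOLLOW(<C>) = {u, w}
FOLLOW(<N>) = {u, w}
FOLLOW(<F>) = {u, w}
Cell M[<C>, w] receives both <C> ::= w <F> w u and <C> ::= <S> — the grammar is not LL(1).

No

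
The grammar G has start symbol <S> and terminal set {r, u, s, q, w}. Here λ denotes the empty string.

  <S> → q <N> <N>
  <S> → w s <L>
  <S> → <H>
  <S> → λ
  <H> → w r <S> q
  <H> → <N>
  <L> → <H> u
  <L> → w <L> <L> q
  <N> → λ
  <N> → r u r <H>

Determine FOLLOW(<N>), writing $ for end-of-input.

{$, q, r, u}

FIRST(<N>): from <N>→λ we get {λ}; from <N>→r u r <H> we get {r}. So FIRST(<N>) = {λ, r}.
FIRST(<H>): from <H>→w r <S> q we get {w}; from <H>→<N> we get {λ, r}. So FIRST(<H>) = {λ, r, w}.
FIRST(<S>): from <S>→q <N> <N> we get {q}; from <S>→w s <L> we get {w}; from <S>→<H> we get {λ, r, w}; from <S>→λ we get {λ}. So FIRST(<S>) = {λ, q, r, w}.
FIRST(<L>): from <L>→<H> u we get {r, u, w}; from <L>→w <L> <L> q we get {w}. So FIRST(<L>) = {r, u, w}.
FOLLOW(<S>) includes $ since <S> is the start symbol.
FOLLOW(<S>): in <H>→w r <S> q, <S> is followed by q with FIRST {q}. Thus FOLLOW(<S>) = {$, q}.
FOLLOW(<L>): in <S>→w s <L>, the suffix after <L> is empty, so FOLLOW(<L>) ⊇ FOLLOW(<S>) = {$, q}; in <L>→w <L> <L> q (occurrence 1), <L> is followed by <L> q with FIRST {r, u, w}; in <L>→w <L> <L> q (occurrence 2), <L> is followed by q with FIRST {q}. Thus FOLLOW(<L>) = {$, q, r, u, w}.
FOLLOW(<H>): in <S>→<H>, the suffix after <H> is empty, so FOLLOW(<H>) ⊇ FOLLOW(<S>) = {$, q}; in <L>→<H> u, <H> is followed by u with FIRST {u}; in <N>→r u r <H>, the suffix after <H> is empty, so FOLLOW(<H>) ⊇ FOLLOW(<N>) = {$, q, r, u}. Thus FOLLOW(<H>) = {$, q, r, u}.
FOLLOW(<N>): in <S>→q <N> <N> (occurrence 1), <N> is followed by <N> with FIRST {λ, r}; in <S>→q <N> <N> (occurrence 1), the suffix after <N> is nullable, so FOLLOW(<N>) ⊇ FOLLOW(<S>) = {$, q}; in <S>→q <N> <N> (occurrence 2), the suffix after <N> is empty, so FOLLOW(<N>) ⊇ FOLLOW(<S>) = {$, q}; in <H>→<N>, the suffix after <N> is empty, so FOLLOW(<N>) ⊇ FOLLOW(<H>) = {$, q, r, u}. Thus FOLLOW(<N>) = {$, q, r, u}.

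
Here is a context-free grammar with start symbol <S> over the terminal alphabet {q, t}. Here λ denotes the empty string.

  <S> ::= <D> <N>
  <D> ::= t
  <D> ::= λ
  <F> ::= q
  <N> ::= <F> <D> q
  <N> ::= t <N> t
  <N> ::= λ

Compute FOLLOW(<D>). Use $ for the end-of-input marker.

FIRST(<D>): from <D>::=t we get {t}; from <D>::=λ we get {λ}. So FIRST(<D>) = {λ, t}.
FIRST(<F>): from <F>::=q we get {q}. So FIRST(<F>) = {q}.
FIRST(<N>): from <N>::=<F> <D> q we get {q}; from <N>::=t <N> t we get {t}; from <N>::=λ we get {λ}. So FIRST(<N>) = {λ, q, t}.
FIRST(<S>): from <S>::=<D> <N> we get {λ, q, t}. So FIRST(<S>) = {λ, q, t}.
FOLLOW(<S>) includes $ since <S> is the start symbol.
FOLLOW(<S>): <S> appears on no right-hand side. Thus FOLLOW(<S>) = {$}.
FOLLOW(<D>): in <S>::=<D> <N>, <D> is followed by <N> with FIRST {λ, q, t}; in <S>::=<D> <N>, the suffix after <D> is nullable, so FOLLOW(<D>) ⊇ FOLLOW(<S>) = {$}; in <N>::=<F> <D> q, <D> is followed by q with FIRST {q}. Thus FOLLOW(<D>) = {$, q, t}.
FOLLOW(<F>): in <N>::=<F> <D> q, <F> is followed by <D> q with FIRST {q, t}. Thus FOLLOW(<F>) = {q, t}.
FOLLOW(<N>): in <S>::=<D> <N>, the suffix after <N> is empty, so FOLLOW(<N>) ⊇ FOLLOW(<S>) = {$}; in <N>::=t <N> t, <N> is followed by t with FIRST {t}. Thus FOLLOW(<N>) = {$, t}.

{$, q, t}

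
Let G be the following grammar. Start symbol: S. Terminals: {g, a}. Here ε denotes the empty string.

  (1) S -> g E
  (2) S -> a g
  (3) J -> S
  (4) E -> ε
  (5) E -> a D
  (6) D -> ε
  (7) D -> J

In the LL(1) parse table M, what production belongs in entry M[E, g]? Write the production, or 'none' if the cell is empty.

none

FIRST(S) = {a, g}
FIRST(E) = {ε, a}
FIRST(J) = {a, g}  (via S)
FIRST(D) = {ε, a, g}  (via J)
FOLLOW(S) includes $ since S is the start symbol.
FOLLOW(S): in J->S, the suffix after S is empty, so FOLLOW(S) ⊇ FOLLOW(J) = {$}. Thus FOLLOW(S) = {$}.
FOLLOW(E): in S->g E, the suffix after E is empty, so FOLLOW(E) ⊇ FOLLOW(S) = {$}. Thus FOLLOW(E) = {$}.
For E -> ε: FIRST(ε) = {ε}, so it goes in M[E, t] for t ∈ {}; since ε ∈ FIRST, also for every t ∈ FOLLOW(E) = {$}.
For E -> a D: FIRST(a D) = {a}, so it goes in M[E, t] for t ∈ {a}.
None of these place a production in M[E, g].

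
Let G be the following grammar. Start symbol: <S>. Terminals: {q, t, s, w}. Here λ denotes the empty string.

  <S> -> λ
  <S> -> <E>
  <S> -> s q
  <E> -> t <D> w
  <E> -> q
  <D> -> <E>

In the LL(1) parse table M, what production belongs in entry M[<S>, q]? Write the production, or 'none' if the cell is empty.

FIRST(<E>) = {q, t}
FIRST(<S>) = {λ, q, s, t}  (via <E>)
FIRST(<D>) = {q, t}  (via <E>)
FOLLOW(<S>) includes $ since <S> is the start symbol.
FOLLOW(<S>): <S> appears on no right-hand side. Thus FOLLOW(<S>) = {$}.
For <S> -> λ: FIRST(λ) = {λ}, so it goes in M[<S>, t] for t ∈ {}; since λ ∈ FIRST, also for every t ∈ FOLLOW(<S>) = {$}.
For <S> -> <E>: FIRST(<E>) = {q, t}, so it goes in M[<S>, t] for t ∈ {q, t}.
For <S> -> s q: FIRST(s q) = {s}, so it goes in M[<S>, t] for t ∈ {s}.

<S> -> <E>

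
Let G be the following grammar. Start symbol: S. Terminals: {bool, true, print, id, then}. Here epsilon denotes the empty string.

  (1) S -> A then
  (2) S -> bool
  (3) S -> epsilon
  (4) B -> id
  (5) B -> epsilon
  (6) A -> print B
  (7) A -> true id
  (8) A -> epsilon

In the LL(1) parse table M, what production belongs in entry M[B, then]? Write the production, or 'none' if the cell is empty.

FIRST(B) = {epsilon, id}
FIRST(A) = {epsilon, print, true}
FIRST(S) = {epsilon, bool, print, then, true}  (via A then)
FOLLOW(S) includes $ since S is the start symbol.
FOLLOW(A): in S->A then, A is followed by then with FIRST {then}. Thus FOLLOW(A) = {then}.
FOLLOW(B): in A->print B, the suffix after B is empty, so FOLLOW(B) ⊇ FOLLOW(A) = {then}. Thus FOLLOW(B) = {then}.
For B -> id: FIRST(id) = {id}, so it goes in M[B, t] for t ∈ {id}.
For B -> epsilon: FIRST(epsilon) = {epsilon}, so it goes in M[B, t] for t ∈ {}; since epsilon ∈ FIRST, also for every t ∈ FOLLOW(B) = {then}.

B -> epsilon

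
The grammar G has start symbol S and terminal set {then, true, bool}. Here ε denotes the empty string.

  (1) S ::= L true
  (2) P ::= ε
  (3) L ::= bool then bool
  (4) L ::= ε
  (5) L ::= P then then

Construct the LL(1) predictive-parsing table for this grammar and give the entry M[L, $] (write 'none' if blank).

none

FIRST(P) = {ε}
FIRST(L) = {ε, bool, then}  (via P then then)
FIRST(S) = {bool, then, true}  (via L true)
FOLLOW(S) includes $ since S is the start symbol.
FOLLOW(L): in S::=L true, L is followed by true with FIRST {true}. Thus FOLLOW(L) = {true}.
For L ::= bool then bool: FIRST(bool then bool) = {bool}, so it goes in M[L, t] for t ∈ {bool}.
For L ::= ε: FIRST(ε) = {ε}, so it goes in M[L, t] for t ∈ {}; since ε ∈ FIRST, also for every t ∈ FOLLOW(L) = {true}.
For L ::= P then then: FIRST(P then then) = {then}, so it goes in M[L, t] for t ∈ {then}.
None of these place a production in M[L, $].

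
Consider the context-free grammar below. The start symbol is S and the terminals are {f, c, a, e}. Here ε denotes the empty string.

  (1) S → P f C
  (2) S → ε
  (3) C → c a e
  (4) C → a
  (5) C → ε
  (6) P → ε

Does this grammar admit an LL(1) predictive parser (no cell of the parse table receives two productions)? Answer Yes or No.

FIRST(S) = {ε, f}
FIRST(C) = {ε, a, c}
FIRST(P) = {ε}
FOLLOW(S) = {$}
FOLLOW(C) = {$}
FOLLOW(P) = {f}
Each cell of M receives at most one production.

Yes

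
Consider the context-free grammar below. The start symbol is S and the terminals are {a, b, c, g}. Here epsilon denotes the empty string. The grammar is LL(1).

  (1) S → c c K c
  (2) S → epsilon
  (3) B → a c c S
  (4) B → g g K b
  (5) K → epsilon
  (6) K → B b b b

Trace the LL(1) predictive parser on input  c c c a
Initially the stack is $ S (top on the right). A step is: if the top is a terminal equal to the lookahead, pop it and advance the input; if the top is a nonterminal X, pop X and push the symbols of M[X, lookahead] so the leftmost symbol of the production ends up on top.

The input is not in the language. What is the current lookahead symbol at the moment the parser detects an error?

step 1: stack=$ S  input=c c c a $  — expand S → c c K c
step 2: stack=$ c K c c  input=c c c a $  — match c
step 3: stack=$ c K c  input=c c a $  — match c
step 4: stack=$ c K  input=c a $  — expand K → epsilon
step 5: stack=$ c  input=c a $  — match c
step 6: stack=$  input=a $  — error: stack empty but input remains

a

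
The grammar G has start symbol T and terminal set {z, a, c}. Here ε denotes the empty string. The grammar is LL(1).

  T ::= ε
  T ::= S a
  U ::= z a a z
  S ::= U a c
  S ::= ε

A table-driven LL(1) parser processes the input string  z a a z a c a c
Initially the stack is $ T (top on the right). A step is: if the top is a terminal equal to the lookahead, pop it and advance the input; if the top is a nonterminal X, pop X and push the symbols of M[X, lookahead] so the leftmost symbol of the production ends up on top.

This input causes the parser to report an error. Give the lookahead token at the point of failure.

c

      Stack            Input              Action
   1  $ T              z a a z a c a c $  expand T ::= S a
   2  $ a S            z a a z a c a c $  expand S ::= U a c
   3  $ a c a U        z a a z a c a c $  expand U ::= z a a z
   4  $ a c a z a a z  z a a z a c a c $  match z
   5  $ a c a z a a    a a z a c a c $    match a
   6  $ a c a z a      a z a c a c $      match a
   7  $ a c a z        z a c a c $        match z
   8  $ a c a          a c a c $          match a
   9  $ a c            c a c $            match c
  10  $ a              a c $              match a
  11  $                c $                error: stack empty but input remains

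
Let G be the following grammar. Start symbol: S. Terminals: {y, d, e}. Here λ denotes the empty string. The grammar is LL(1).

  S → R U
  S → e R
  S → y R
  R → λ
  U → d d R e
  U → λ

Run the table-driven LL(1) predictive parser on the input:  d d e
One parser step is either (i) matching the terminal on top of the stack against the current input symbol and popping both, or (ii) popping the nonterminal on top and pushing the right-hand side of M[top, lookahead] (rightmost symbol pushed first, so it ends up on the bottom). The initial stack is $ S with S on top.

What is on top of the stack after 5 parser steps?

step 1: stack=$ S  input=d d e $  — expand S → R U
step 2: stack=$ U R  input=d d e $  — expand R → λ
step 3: stack=$ U  input=d d e $  — expand U → d d R e
step 4: stack=$ e R d d  input=d d e $  — match d
step 5: stack=$ e R d  input=d e $  — match d
Stack after step 5: $ e R (top = R).

R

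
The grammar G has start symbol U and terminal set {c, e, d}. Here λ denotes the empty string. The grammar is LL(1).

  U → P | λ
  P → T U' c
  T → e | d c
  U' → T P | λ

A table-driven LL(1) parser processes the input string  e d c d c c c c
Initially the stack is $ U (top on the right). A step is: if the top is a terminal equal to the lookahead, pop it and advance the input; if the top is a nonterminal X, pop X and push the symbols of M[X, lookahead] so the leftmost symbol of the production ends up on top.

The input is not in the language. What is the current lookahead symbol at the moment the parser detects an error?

c

      Stack         Input              Action
   1  $ U           e d c d c c c c $  expand U → P
   2  $ P           e d c d c c c c $  expand P → T U' c
   3  $ c U' T      e d c d c c c c $  expand T → e
   4  $ c U' e      e d c d c c c c $  match e
   5  $ c U'        d c d c c c c $    expand U' → T P
   6  $ c P T       d c d c c c c $    expand T → d c
   7  $ c P c d     d c d c c c c $    match d
   8  $ c P c       c d c c c c $      match c
   9  $ c P         d c c c c $        expand P → T U' c
  10  $ c c U' T    d c c c c $        expand T → d c
  11  $ c c U' c d  d c c c c $        match d
  12  $ c c U' c    c c c c $          match c
  13  $ c c U'      c c c $            expand U' → λ
  14  $ c c         c c c $            match c
  15  $ c           c c $              match c
  16  $             c $                error: stack empty but input remains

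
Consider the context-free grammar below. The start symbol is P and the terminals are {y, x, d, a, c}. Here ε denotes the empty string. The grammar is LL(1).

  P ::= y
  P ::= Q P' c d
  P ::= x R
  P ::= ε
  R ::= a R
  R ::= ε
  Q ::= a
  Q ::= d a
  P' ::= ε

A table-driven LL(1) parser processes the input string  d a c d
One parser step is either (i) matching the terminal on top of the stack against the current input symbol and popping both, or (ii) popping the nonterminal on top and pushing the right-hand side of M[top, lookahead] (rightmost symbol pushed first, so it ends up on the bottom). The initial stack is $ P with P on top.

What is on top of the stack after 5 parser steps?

step 1: stack=$ P  input=d a c d $  — expand P ::= Q P' c d
step 2: stack=$ d c P' Q  input=d a c d $  — expand Q ::= d a
step 3: stack=$ d c P' a d  input=d a c d $  — match d
step 4: stack=$ d c P' a  input=a c d $  — match a
step 5: stack=$ d c P'  input=c d $  — expand P' ::= ε
Stack after step 5: $ d c (top = c).

c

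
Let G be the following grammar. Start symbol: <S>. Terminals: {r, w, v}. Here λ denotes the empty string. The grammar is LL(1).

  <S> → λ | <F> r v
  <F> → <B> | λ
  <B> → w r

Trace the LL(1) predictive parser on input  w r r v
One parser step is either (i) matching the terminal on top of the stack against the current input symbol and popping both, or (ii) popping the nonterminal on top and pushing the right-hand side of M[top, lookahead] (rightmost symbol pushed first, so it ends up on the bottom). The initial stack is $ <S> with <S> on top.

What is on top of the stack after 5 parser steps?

r

     Stack      Input      Action
  1  $ <S>      w r r v $  expand <S> → <F> r v
  2  $ v r <F>  w r r v $  expand <F> → <B>
  3  $ v r <B>  w r r v $  expand <B> → w r
  4  $ v r r w  w r r v $  match w
  5  $ v r r    r r v $    match r
Stack after step 5: $ v r (top = r).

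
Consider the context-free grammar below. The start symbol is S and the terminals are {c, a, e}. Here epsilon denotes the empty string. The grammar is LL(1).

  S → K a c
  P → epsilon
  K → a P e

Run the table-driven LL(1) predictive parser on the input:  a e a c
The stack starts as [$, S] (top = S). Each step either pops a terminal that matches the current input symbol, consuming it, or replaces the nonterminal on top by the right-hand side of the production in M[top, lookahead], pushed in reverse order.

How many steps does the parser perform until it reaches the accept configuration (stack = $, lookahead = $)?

7

     Stack        Input      Action
  1  $ S          a e a c $  expand S → K a c
  2  $ c a K      a e a c $  expand K → a P e
  3  $ c a e P a  a e a c $  match a
  4  $ c a e P    e a c $    expand P → epsilon
  5  $ c a e      e a c $    match e
  6  $ c a        a c $      match a
  7  $ c          c $        match c
Accept reached after 7 steps.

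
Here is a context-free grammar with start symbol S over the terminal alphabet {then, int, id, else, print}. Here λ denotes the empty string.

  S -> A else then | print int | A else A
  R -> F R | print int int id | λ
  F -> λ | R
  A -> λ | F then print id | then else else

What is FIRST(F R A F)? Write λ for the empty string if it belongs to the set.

FIRST(S) = {else, print, then}  (via A else then, A else A)
FIRST(R) = {λ, print}  (via F R)
FIRST(F) = {λ, print}  (via R)
FIRST(A) = {λ, print, then}  (via F then print id)
FIRST(F R A F): take FIRST of each symbol in turn, carrying on past any symbol whose FIRST contains λ; result {λ, print, then}.

{λ, print, then}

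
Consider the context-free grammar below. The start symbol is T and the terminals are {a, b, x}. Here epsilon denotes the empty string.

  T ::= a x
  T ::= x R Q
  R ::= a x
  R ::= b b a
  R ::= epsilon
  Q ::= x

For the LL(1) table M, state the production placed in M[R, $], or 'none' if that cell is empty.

FIRST(T): from T::=a x we get {a}; from T::=x R Q we get {x}. So FIRST(T) = {a, x}.
FIRST(R): from R::=a x we get {a}; from R::=b b a we get {b}; from R::=epsilon we get {epsilon}. So FIRST(R) = {epsilon, a, b}.
FIRST(Q): from Q::=x we get {x}. So FIRST(Q) = {x}.
FOLLOW(T) includes $ since T is the start symbol.
FOLLOW(R): in T::=x R Q, R is followed by Q with FIRST {x}. Thus FOLLOW(R) = {x}.
For R ::= a x: FIRST(a x) = {a}, so it goes in M[R, t] for t ∈ {a}.
For R ::= b b a: FIRST(b b a) = {b}, so it goes in M[R, t] for t ∈ {b}.
For R ::= epsilon: FIRST(epsilon) = {epsilon}, so it goes in M[R, t] for t ∈ {}; since epsilon ∈ FIRST, also for every t ∈ FOLLOW(R) = {x}.
None of these place a production in M[R, $].

none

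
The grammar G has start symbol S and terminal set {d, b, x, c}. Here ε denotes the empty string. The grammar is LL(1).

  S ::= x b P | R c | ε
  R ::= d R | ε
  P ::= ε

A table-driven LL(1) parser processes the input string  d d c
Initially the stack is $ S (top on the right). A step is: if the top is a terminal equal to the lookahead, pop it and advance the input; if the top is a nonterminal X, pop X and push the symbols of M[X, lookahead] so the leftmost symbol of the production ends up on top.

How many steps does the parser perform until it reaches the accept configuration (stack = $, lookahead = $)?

     Stack    Input    Action
  1  $ S      d d c $  expand S ::= R c
  2  $ c R    d d c $  expand R ::= d R
  3  $ c R d  d d c $  match d
  4  $ c R    d c $    expand R ::= d R
  5  $ c R d  d c $    match d
  6  $ c R    c $      expand R ::= ε
  7  $ c      c $      match c
Accept reached after 7 steps.

7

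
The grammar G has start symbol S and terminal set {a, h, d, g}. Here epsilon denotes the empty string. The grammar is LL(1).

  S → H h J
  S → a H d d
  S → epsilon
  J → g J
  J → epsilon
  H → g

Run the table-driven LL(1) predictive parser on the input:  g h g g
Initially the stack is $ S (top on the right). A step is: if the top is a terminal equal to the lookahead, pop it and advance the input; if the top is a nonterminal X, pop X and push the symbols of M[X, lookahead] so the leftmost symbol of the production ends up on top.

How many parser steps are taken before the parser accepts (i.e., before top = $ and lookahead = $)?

     Stack    Input      Action
  1  $ S      g h g g $  expand S → H h J
  2  $ J h H  g h g g $  expand H → g
  3  $ J h g  g h g g $  match g
  4  $ J h    h g g $    match h
  5  $ J      g g $      expand J → g J
  6  $ J g    g g $      match g
  7  $ J      g $        expand J → g J
  8  $ J g    g $        match g
  9  $ J      $          expand J → epsilon
Accept reached after 9 steps.

9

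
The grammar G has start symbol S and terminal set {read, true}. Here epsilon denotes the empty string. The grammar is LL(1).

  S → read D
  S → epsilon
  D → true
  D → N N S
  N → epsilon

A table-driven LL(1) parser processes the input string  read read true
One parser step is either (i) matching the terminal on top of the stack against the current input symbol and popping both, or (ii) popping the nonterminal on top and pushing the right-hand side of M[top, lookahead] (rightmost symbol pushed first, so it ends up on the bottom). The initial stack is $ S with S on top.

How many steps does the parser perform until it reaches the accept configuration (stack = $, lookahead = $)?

9

     Stack     Input             Action
  1  $ S       read read true $  expand S → read D
  2  $ D read  read read true $  match read
  3  $ D       read true $       expand D → N N S
  4  $ S N N   read true $       expand N → epsilon
  5  $ S N     read true $       expand N → epsilon
  6  $ S       read true $       expand S → read D
  7  $ D read  read true $       match read
  8  $ D       true $            expand D → true
  9  $ true    true $            match true
Accept reached after 9 steps.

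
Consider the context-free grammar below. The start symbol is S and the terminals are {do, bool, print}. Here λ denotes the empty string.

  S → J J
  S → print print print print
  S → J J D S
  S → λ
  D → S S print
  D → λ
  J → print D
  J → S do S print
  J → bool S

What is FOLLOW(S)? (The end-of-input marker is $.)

FIRST(S) = {λ, bool, do, print}  (via J J, J J D S)
FIRST(D) = {λ, bool, do, print}  (via S S print)
FIRST(J) = {bool, do, print}  (via S do S print)
FOLLOW(S) includes $ since S is the start symbol.
FOLLOW(S): in S→J J D S, the suffix after S is empty (adds nothing new); in D→S S print (occurrence 1), S is followed by S print with FIRST {bool, do, print}; in D→S S print (occurrence 2), S is followed by print with FIRST {print}; in J→S do S print (occurrence 1), S is followed by do S print with FIRST {do}; in J→S do S print (occurrence 2), S is followed by print with FIRST {print}; in J→bool S, the suffix after S is empty, so FOLLOW(S) ⊇ FOLLOW(J) = {$, bool, do, print}. Thus FOLLOW(S) = {$, bool, do, print}.
FOLLOW(J): in S→J J (occurrence 1), J is followed by J with FIRST {bool, do, print}; in S→J J (occurrence 2), the suffix after J is empty, so FOLLOW(J) ⊇ FOLLOW(S) = {$, bool, do, print}; in S→J J D S (occurrence 1), J is followed by J D S with FIRST {bool, do, print}; in S→J J D S (occurrence 2), J is followed by D S with FIRST {λ, bool, do, print}; in S→J J D S (occurrence 2), the suffix after J is nullable, so FOLLOW(J) ⊇ FOLLOW(S) = {$, bool, do, print}. Thus FOLLOW(J) = {$, bool, do, print}.
FOLLOW(D): in S→J J D S, D is followed by S with FIRST {λ, bool, do, print}; in S→J J D S, the suffix after D is nullable, so FOLLOW(D) ⊇ FOLLOW(S) = {$, bool, do, print}; in J→print D, the suffix after D is empty, so FOLLOW(D) ⊇ FOLLOW(J) = {$, bool, do, print}. Thus FOLLOW(D) = {$, bool, do, print}.

{$, bool, do, print}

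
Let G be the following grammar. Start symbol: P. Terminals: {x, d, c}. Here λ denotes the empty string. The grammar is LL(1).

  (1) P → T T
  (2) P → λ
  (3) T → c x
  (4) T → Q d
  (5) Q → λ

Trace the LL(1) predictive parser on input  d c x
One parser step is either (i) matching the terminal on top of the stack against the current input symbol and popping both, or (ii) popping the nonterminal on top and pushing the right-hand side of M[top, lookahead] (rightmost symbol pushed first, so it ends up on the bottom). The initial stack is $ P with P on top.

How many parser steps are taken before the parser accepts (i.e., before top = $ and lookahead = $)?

step 1: stack=$ P  input=d c x $  — expand P → T T
step 2: stack=$ T T  input=d c x $  — expand T → Q d
step 3: stack=$ T d Q  input=d c x $  — expand Q → λ
step 4: stack=$ T d  input=d c x $  — match d
step 5: stack=$ T  input=c x $  — expand T → c x
step 6: stack=$ x c  input=c x $  — match c
step 7: stack=$ x  input=x $  — match x
Accept reached after 7 steps.

7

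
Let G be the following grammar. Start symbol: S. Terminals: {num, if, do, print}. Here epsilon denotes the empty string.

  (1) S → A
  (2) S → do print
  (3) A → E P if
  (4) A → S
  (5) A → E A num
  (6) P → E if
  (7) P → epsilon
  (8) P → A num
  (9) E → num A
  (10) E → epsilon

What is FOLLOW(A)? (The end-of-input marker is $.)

{$, do, if, num}

FIRST(E): from E→num A we get {num}; from E→epsilon we get {epsilon}. So FIRST(E) = {epsilon, num}.
FIRST(S): from S→A we get {do, if, num}; from S→do print we get {do}. So FIRST(S) = {do, if, num}.
FIRST(A): from A→E P if we get {do, if, num}; from A→S we get {do, if, num}; from A→E A num we get {do, if, num}. So FIRST(A) = {do, if, num}.
FIRST(P): from P→E if we get {if, num}; from P→epsilon we get {epsilon}; from P→A num we get {do, if, num}. So FIRST(P) = {epsilon, do, if, num}.
FOLLOW(S) includes $ since S is the start symbol.
FOLLOW(P): in A→E P if, P is followed by if with FIRST {if}. Thus FOLLOW(P) = {if}.
FOLLOW(E): in A→E P if, E is followed by P if with FIRST {do, if, num}; in A→E A num, E is followed by A num with FIRST {do, if, num}; in P→E if, E is followed by if with FIRST {if}. Thus FOLLOW(E) = {do, if, num}.
FOLLOW(S): in A→S, the suffix after S is empty, so FOLLOW(S) ⊇ FOLLOW(A) = {$, do, if, num}. Thus FOLLOW(S) = {$, do, if, num}.
FOLLOW(A): in S→A, the suffix after A is empty, so FOLLOW(A) ⊇ FOLLOW(S) = {$, do, if, num}; in A→E A num, A is followed by num with FIRST {num}; in P→A num, A is followed by num with FIRST {num}; in E→num A, the suffix after A is empty, so FOLLOW(A) ⊇ FOLLOW(E) = {do, if, num}. Thus FOLLOW(A) = {$, do, if, num}.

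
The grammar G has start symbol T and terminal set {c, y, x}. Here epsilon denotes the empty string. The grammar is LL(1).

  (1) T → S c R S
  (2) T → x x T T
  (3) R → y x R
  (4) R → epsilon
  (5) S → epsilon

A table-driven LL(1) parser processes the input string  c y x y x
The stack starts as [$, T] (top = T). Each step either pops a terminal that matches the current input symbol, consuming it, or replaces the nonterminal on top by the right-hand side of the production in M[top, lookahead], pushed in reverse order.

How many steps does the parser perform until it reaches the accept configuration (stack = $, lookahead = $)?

      Stack      Input        Action
   1  $ T        c y x y x $  expand T → S c R S
   2  $ S R c S  c y x y x $  expand S → epsilon
   3  $ S R c    c y x y x $  match c
   4  $ S R      y x y x $    expand R → y x R
   5  $ S R x y  y x y x $    match y
   6  $ S R x    x y x $      match x
   7  $ S R      y x $        expand R → y x R
   8  $ S R x y  y x $        match y
   9  $ S R x    x $          match x
  10  $ S R      $            expand R → epsilon
  11  $ S        $            expand S → epsilon
Accept reached after 11 steps.

11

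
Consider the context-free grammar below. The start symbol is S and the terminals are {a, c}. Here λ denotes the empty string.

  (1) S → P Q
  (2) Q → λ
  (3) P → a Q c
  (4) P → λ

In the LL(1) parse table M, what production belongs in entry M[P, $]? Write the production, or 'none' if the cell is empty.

P → λ

FIRST(Q): from Q→λ we get {λ}. So FIRST(Q) = {λ}.
FIRST(P): from P→a Q c we get {a}; from P→λ we get {λ}. So FIRST(P) = {λ, a}.
FIRST(S): from S→P Q we get {λ, a}. So FIRST(S) = {λ, a}.
FOLLOW(S) includes $ since S is the start symbol.
FOLLOW(S): S appears on no right-hand side. Thus FOLLOW(S) = {$}.
FOLLOW(P): in S→P Q, P is followed by Q with FIRST {λ}; in S→P Q, the suffix after P is nullable, so FOLLOW(P) ⊇ FOLLOW(S) = {$}. Thus FOLLOW(P) = {$}.
For P → a Q c: FIRST(a Q c) = {a}, so it goes in M[P, t] for t ∈ {a}.
For P → λ: FIRST(λ) = {λ}, so it goes in M[P, t] for t ∈ {}; since λ ∈ FIRST, also for every t ∈ FOLLOW(P) = {$}.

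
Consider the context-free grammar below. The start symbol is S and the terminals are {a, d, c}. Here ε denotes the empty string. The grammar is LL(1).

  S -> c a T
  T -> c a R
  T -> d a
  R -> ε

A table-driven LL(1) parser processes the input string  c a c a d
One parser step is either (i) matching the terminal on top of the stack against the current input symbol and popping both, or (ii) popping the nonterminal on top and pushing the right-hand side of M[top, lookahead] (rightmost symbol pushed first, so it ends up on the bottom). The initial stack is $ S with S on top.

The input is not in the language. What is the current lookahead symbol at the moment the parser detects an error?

d

     Stack    Input        Action
  1  $ S      c a c a d $  expand S -> c a T
  2  $ T a c  c a c a d $  match c
  3  $ T a    a c a d $    match a
  4  $ T      c a d $      expand T -> c a R
  5  $ R a c  c a d $      match c
  6  $ R a    a d $        match a
  7  $ R      d $          error: M[R, d] is empty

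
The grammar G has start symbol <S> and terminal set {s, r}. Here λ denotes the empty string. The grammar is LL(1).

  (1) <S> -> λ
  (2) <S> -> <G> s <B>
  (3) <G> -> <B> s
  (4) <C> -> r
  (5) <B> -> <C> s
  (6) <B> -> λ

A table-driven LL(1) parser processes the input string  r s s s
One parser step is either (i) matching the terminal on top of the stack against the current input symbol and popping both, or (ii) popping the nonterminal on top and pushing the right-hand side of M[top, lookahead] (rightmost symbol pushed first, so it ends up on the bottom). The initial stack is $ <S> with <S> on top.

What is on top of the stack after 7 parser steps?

     Stack            Input      Action
  1  $ <S>            r s s s $  expand <S> -> <G> s <B>
  2  $ <B> s <G>      r s s s $  expand <G> -> <B> s
  3  $ <B> s s <B>    r s s s $  expand <B> -> <C> s
  4  $ <B> s s s <C>  r s s s $  expand <C> -> r
  5  $ <B> s s s r    r s s s $  match r
  6  $ <B> s s s      s s s $    match s
  7  $ <B> s s        s s $      match s
Stack after step 7: $ <B> s (top = s).

s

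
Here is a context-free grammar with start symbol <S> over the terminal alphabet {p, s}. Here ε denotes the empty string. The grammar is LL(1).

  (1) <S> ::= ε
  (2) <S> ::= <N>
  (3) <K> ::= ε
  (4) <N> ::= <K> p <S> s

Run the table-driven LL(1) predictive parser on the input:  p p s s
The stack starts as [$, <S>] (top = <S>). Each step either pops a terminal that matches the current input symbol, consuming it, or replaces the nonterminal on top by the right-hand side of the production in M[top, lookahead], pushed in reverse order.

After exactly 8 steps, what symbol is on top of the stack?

<S>

     Stack            Input      Action
  1  $ <S>            p p s s $  expand <S> ::= <N>
  2  $ <N>            p p s s $  expand <N> ::= <K> p <S> s
  3  $ s <S> p <K>    p p s s $  expand <K> ::= ε
  4  $ s <S> p        p p s s $  match p
  5  $ s <S>          p s s $    expand <S> ::= <N>
  6  $ s <N>          p s s $    expand <N> ::= <K> p <S> s
  7  $ s s <S> p <K>  p s s $    expand <K> ::= ε
  8  $ s s <S> p      p s s $    match p
Stack after step 8: $ s s <S> (top = <S>).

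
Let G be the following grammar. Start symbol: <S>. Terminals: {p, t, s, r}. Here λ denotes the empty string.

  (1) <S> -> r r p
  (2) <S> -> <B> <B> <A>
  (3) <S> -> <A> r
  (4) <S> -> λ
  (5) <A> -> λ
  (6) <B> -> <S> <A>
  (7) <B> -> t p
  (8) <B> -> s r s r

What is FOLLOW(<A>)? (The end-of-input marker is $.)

FIRST(<A>): from <A>->λ we get {λ}. So FIRST(<A>) = {λ}.
FIRST(<S>): from <S>->r r p we get {r}; from <S>-><B> <B> <A> we get {λ, r, s, t}; from <S>-><A> r we get {r}; from <S>->λ we get {λ}. So FIRST(<S>) = {λ, r, s, t}.
FIRST(<B>): from <B>-><S> <A> we get {λ, r, s, t}; from <B>->t p we get {t}; from <B>->s r s r we get {s}. So FIRST(<B>) = {λ, r, s, t}.
FOLLOW(<S>) includes $ since <S> is the start symbol.
FOLLOW(<S>): in <B>-><S> <A>, <S> is followed by <A> with FIRST {λ}; in <B>-><S> <A>, the suffix after <S> is nullable, so FOLLOW(<S>) ⊇ FOLLOW(<B>) = {$, r, s, t}. Thus FOLLOW(<S>) = {$, r, s, t}.
FOLLOW(<B>): in <S>-><B> <B> <A> (occurrence 1), <B> is followed by <B> <A> with FIRST {λ, r, s, t}; in <S>-><B> <B> <A> (occurrence 1), the suffix after <B> is nullable, so FOLLOW(<B>) ⊇ FOLLOW(<S>) = {$, r, s, t}; in <S>-><B> <B> <A> (occurrence 2), <B> is followed by <A> with FIRST {λ}; in <S>-><B> <B> <A> (occurrence 2), the suffix after <B> is nullable, so FOLLOW(<B>) ⊇ FOLLOW(<S>) = {$, r, s, t}. Thus FOLLOW(<B>) = {$, r, s, t}.
FOLLOW(<A>): in <S>-><B> <B> <A>, the suffix after <A> is empty, so FOLLOW(<A>) ⊇ FOLLOW(<S>) = {$, r, s, t}; in <S>-><A> r, <A> is followed by r with FIRST {r}; in <B>-><S> <A>, the suffix after <A> is empty, so FOLLOW(<A>) ⊇ FOLLOW(<B>) = {$, r, s, t}. Thus FOLLOW(<A>) = {$, r, s, t}.

{$, r, s, t}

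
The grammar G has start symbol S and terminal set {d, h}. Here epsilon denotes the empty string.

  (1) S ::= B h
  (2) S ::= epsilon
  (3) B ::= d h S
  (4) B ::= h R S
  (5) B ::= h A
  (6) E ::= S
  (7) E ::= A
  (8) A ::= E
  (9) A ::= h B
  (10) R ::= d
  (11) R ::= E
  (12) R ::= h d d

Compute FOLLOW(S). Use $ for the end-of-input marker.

{$, d, h}

FIRST(B) = {d, h}
FIRST(S) = {epsilon, d, h}  (via B h)
FIRST(E) = {epsilon, d, h}  (via S, A)
FIRST(A) = {epsilon, d, h}  (via E)
FIRST(R) = {epsilon, d, h}  (via E)
FOLLOW(S) includes $ since S is the start symbol.
FOLLOW(S): in B::=d h S, the suffix after S is empty, so FOLLOW(S) ⊇ FOLLOW(B) = {d, h}; in B::=h R S, the suffix after S is empty, so FOLLOW(S) ⊇ FOLLOW(B) = {d, h}; in E::=S, the suffix after S is empty, so FOLLOW(S) ⊇ FOLLOW(E) = {d, h}. Thus FOLLOW(S) = {$, d, h}.
FOLLOW(B): in S::=B h, B is followed by h with FIRST {h}; in A::=h B, the suffix after B is empty, so FOLLOW(B) ⊇ FOLLOW(A) = {d, h}. Thus FOLLOW(B) = {d, h}.
FOLLOW(R): in B::=h R S, R is followed by S with FIRST {epsilon, d, h}; in B::=h R S, the suffix after R is nullable, so FOLLOW(R) ⊇ FOLLOW(B) = {d, h}. Thus FOLLOW(R) = {d, h}.
FOLLOW(E): in A::=E, the suffix after E is empty, so FOLLOW(E) ⊇ FOLLOW(A) = {d, h}; in R::=E, the suffix after E is empty, so FOLLOW(E) ⊇ FOLLOW(R) = {d, h}. Thus FOLLOW(E) = {d, h}.
FOLLOW(A): in B::=h A, the suffix after A is empty, so FOLLOW(A) ⊇ FOLLOW(B) = {d, h}; in E::=A, the suffix after A is empty, so FOLLOW(A) ⊇ FOLLOW(E) = {d, h}. Thus FOLLOW(A) = {d, h}.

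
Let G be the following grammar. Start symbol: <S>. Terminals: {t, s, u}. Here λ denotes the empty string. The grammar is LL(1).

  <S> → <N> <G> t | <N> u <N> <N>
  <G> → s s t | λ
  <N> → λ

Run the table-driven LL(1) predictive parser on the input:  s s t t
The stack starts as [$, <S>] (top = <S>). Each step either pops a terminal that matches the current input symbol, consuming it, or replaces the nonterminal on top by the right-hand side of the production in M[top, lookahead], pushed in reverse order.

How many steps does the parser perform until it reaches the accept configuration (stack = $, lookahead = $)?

     Stack        Input      Action
  1  $ <S>        s s t t $  expand <S> → <N> <G> t
  2  $ t <G> <N>  s s t t $  expand <N> → λ
  3  $ t <G>      s s t t $  expand <G> → s s t
  4  $ t t s s    s s t t $  match s
  5  $ t t s      s t t $    match s
  6  $ t t        t t $      match t
  7  $ t          t $        match t
Accept reached after 7 steps.

7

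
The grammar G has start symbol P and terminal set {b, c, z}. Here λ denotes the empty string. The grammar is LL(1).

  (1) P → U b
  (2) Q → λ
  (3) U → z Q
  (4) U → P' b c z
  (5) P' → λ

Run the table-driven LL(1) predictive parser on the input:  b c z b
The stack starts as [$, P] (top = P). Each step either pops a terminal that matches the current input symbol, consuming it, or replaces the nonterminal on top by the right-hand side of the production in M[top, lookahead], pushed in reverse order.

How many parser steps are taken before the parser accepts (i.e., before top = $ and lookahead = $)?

7

step 1: stack=$ P  input=b c z b $  — expand P → U b
step 2: stack=$ b U  input=b c z b $  — expand U → P' b c z
step 3: stack=$ b z c b P'  input=b c z b $  — expand P' → λ
step 4: stack=$ b z c b  input=b c z b $  — match b
step 5: stack=$ b z c  input=c z b $  — match c
step 6: stack=$ b z  input=z b $  — match z
step 7: stack=$ b  input=b $  — match b
Accept reached after 7 steps.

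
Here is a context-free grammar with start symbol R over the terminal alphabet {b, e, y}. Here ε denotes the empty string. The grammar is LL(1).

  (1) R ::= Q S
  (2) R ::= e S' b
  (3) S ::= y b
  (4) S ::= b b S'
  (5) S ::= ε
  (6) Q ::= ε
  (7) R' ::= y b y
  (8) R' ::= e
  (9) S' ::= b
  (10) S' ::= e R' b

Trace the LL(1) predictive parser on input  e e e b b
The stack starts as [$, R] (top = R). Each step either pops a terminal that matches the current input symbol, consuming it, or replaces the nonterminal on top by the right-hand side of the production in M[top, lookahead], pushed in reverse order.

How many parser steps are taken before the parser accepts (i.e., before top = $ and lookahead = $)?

step 1: stack=$ R  input=e e e b b $  — expand R ::= e S' b
step 2: stack=$ b S' e  input=e e e b b $  — match e
step 3: stack=$ b S'  input=e e b b $  — expand S' ::= e R' b
step 4: stack=$ b b R' e  input=e e b b $  — match e
step 5: stack=$ b b R'  input=e b b $  — expand R' ::= e
step 6: stack=$ b b e  input=e b b $  — match e
step 7: stack=$ b b  input=b b $  — match b
step 8: stack=$ b  input=b $  — match b
Accept reached after 8 steps.

8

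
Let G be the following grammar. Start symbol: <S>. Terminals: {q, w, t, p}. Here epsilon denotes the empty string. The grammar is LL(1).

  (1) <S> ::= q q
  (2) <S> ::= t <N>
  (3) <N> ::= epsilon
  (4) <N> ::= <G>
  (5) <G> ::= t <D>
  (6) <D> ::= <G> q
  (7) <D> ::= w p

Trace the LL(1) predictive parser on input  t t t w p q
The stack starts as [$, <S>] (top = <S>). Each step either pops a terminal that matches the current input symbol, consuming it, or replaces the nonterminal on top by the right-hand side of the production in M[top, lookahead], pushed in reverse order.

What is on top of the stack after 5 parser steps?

<D>

     Stack    Input          Action
  1  $ <S>    t t t w p q $  expand <S> ::= t <N>
  2  $ <N> t  t t t w p q $  match t
  3  $ <N>    t t w p q $    expand <N> ::= <G>
  4  $ <G>    t t w p q $    expand <G> ::= t <D>
  5  $ <D> t  t t w p q $    match t
Stack after step 5: $ <D> (top = <D>).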